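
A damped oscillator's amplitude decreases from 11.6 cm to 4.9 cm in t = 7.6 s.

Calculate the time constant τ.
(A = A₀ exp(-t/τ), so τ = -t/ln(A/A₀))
A/A₀ = 4.9/11.6 = 0.4224; ln(A/A₀) = -0.8618
τ = −t/ln(A/A₀) = −7.6/-0.8618 = 8.819 s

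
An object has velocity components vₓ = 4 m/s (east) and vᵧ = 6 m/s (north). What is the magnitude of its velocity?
|v| = √(vₓ² + vᵧ²) = √(4² + 6²) = √(52) = 7.21 m/s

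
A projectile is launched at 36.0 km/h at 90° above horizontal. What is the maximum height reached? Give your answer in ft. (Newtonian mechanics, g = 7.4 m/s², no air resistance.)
H = v₀²sin²(θ)/(2g) (with unit conversion) = 22.17 ft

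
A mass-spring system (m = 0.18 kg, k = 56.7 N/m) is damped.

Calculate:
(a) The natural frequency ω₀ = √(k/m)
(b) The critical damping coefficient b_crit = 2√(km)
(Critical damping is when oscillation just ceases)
ω₀ = √(k/m) = √(56.7/0.18) = 17.75 rad/s
b_crit = 2√(km) = 2√(56.7×0.18) = 6.389 kg/s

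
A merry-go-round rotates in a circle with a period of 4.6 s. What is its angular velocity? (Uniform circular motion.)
ω = 2π/T = 2π/4.6 = 1.3659 rad/s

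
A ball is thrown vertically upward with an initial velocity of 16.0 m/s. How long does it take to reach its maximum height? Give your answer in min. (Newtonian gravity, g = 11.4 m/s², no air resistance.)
t_up = v₀/g (with unit conversion) = 0.02339 min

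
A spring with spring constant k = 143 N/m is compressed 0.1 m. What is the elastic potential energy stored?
PE = ½kx² = ½×143×0.1² = 0.715 J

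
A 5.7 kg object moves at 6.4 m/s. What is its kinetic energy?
KE = ½mv² = ½×5.7×6.4² = 116.736 J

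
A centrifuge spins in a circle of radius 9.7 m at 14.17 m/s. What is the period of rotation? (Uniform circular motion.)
T = 2πr/v = 2π×9.7/14.17 = 4.3 s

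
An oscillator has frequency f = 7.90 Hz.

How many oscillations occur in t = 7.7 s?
n = f×t = 7.9×7.7 = 60.83 oscillations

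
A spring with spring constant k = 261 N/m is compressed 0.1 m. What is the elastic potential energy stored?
PE = ½kx² = ½×261×0.1² = 1.305 J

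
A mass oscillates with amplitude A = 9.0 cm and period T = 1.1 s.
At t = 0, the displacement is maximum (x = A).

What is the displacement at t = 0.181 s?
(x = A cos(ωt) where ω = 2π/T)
ω = 2π/T = 2π/1.1 = 5.712 rad/s
x = A cos(ωt) = 9.0×cos(5.712×0.181) = 4.603 cm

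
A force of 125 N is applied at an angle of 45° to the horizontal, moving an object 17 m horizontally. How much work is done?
W = Fd cosθ = 125×17×cos(45°) = 1502.6 J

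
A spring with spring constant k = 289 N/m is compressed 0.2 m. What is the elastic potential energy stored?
PE = ½kx² = ½×289×0.2² = 5.78 J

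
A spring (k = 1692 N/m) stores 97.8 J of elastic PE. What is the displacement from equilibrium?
PE = ½kx² → x = √(2PE/k) = √(2×97.8/1692) = 0.34 m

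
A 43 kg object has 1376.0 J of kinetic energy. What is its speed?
KE = ½mv² → v = √(2KE/m) = √(2×1376.0/43) = 8.0 m/s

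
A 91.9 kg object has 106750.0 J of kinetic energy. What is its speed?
KE = ½mv² → v = √(2KE/m) = √(2×106750.0/91.9) = 48.2 m/s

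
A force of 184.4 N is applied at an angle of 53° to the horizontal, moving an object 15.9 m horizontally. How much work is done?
W = Fd cosθ = 184.4×15.9×cos(53°) = 1764.5 J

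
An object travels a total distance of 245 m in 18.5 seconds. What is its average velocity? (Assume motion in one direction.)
v_avg = Δd / Δt = 245 / 18.5 = 13.24 m/s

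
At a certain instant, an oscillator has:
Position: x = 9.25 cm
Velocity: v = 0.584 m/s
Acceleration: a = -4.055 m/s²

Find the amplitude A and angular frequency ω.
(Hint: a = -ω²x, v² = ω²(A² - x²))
a = −ω²x → ω = √(|a|/x) = √(4.055/0.0925) = 6.621 rad/s
v² = ω²(A² − x²) → A = √(x² + v²/ω²) = √(0.0925² + 0.584²/6.621²) = 0.1278 m = 12.78 cm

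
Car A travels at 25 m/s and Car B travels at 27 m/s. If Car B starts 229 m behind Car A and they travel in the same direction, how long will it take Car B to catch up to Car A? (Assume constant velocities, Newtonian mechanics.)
Relative speed: v_rel = 27 - 25 = 2 m/s
Time to catch: t = d₀/v_rel = 229/2 = 114.5 s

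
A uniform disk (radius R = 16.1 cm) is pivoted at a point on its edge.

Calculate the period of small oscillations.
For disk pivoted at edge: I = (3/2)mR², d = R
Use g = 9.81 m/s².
I/m = (3/2)R² = 0.03888 m²; d = R = 0.161 m
T = 2π√((3/2)R²/(gR)) = 2π√(3R/(2g)) = 0.9858 s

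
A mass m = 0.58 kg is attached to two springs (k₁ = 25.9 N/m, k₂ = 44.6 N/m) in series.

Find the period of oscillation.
k_eq = k₁k₂/(k₁+k₂) = 16.38 N/m
T = 2π√(m/k_eq) = 2π√(0.58/16.38) = 1.182 s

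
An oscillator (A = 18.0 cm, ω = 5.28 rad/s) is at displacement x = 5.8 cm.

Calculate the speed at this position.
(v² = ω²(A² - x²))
v = ω√(A² − x²) = 5.28×√(0.18² − 0.058²) = 0.8997 m/s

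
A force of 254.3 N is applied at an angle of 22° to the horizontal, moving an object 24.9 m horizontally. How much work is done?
W = Fd cosθ = 254.3×24.9×cos(22°) = 5871.0 J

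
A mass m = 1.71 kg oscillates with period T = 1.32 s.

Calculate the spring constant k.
T = 2π√(m/k) → k = m(2π/T)² = 1.71×(2π/1.32)² = 38.74 N/m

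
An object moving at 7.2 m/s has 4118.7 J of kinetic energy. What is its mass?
KE = ½mv² → m = 2KE/v² = 2×4118.7/7.2² = 158.9 kg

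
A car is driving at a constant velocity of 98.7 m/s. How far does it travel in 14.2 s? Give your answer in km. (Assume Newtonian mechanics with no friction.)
d = vt (with unit conversion) = 1.402 km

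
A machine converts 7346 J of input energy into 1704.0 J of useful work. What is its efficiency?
η = W_out/W_in = 1704.0/7346 = 0.232 = 23.2%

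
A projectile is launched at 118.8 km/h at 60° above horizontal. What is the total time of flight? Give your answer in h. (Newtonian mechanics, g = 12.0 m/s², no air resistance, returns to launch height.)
T = 2v₀sin(θ)/g (with unit conversion) = 0.001323 h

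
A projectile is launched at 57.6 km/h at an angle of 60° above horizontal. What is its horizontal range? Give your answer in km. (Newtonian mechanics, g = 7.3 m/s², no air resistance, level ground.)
R = v₀² sin(2θ) / g (with unit conversion) = 0.03037 km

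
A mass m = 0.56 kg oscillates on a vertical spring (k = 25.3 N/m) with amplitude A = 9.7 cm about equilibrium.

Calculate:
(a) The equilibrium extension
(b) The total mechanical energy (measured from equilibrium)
x_eq = mg/k = 0.56×9.81/25.3 = 0.2171 m = 21.71 cm
E = ½kA² = ½×25.3×(0.097)² = 0.119 J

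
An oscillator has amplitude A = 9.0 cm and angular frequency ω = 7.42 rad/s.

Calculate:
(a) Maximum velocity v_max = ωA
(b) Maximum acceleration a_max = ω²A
v_max = ωA = 7.42×0.09 = 0.6678 m/s
a_max = ω²A = 7.42²×0.09 = 4.955 m/s²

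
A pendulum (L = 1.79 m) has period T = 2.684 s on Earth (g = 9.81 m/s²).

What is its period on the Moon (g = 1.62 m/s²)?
T = 2π√(L/g), so T_moon/T_earth = √(g_earth/g_moon)
T_moon = 2π√(1.79/1.62) = 6.605 s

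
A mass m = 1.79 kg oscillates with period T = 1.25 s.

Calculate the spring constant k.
T = 2π√(m/k) → k = m(2π/T)² = 1.79×(2π/1.25)² = 45.23 N/m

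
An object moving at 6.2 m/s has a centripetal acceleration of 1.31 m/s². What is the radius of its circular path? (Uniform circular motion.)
r = v²/a_c = 6.2²/1.31 = 29.34 m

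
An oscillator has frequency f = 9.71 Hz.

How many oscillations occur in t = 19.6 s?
n = f×t = 9.71×19.6 = 190.3 oscillations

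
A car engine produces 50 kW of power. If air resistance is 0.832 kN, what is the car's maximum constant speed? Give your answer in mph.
P = Fv → v = P/F = 50000 W / 832 N = 60.1 m/s = 134.4 mph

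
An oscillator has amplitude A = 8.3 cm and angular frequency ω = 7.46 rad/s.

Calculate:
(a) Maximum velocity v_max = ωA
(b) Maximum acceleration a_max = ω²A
v_max = ωA = 7.46×0.083 = 0.6192 m/s
a_max = ω²A = 7.46²×0.083 = 4.619 m/s²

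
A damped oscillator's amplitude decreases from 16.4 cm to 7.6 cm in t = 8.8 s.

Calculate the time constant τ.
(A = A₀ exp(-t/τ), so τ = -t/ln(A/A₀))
A/A₀ = 7.6/16.4 = 0.4634; ln(A/A₀) = -0.7691
τ = −t/ln(A/A₀) = −8.8/-0.7691 = 11.44 s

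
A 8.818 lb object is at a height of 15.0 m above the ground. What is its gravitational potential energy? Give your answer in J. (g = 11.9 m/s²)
PE = mgh = 4 kg × 11.9 m/s² × 15 m = 714 J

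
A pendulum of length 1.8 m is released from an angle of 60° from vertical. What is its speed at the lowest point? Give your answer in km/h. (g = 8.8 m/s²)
h = L(1 − cosθ) = 1.8×(1 − cos60°) = 0.9 m
v = √(2gh) = √(2×8.8×0.9) = 3.98 m/s = 14.33 km/h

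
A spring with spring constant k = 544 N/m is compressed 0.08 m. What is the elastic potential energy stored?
PE = ½kx² = ½×544×0.08² = 1.741 J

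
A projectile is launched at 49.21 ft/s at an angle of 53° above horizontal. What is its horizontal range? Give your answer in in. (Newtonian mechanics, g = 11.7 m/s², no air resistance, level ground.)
R = v₀² sin(2θ) / g (with unit conversion) = 727.7 in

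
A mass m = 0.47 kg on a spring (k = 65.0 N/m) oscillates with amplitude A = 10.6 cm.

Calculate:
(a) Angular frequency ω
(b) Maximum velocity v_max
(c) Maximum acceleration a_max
ω = √(k/m) = √(65.0/0.47) = 11.76 rad/s
v_max = ωA = 11.76×0.106 = 1.247 m/s
a_max = ω²A = 11.76²×0.106 = 14.66 m/s²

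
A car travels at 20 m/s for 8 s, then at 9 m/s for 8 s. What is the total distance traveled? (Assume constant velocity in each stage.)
d₁ = v₁t₁ = 20 × 8 = 160 m
d₂ = v₂t₂ = 9 × 8 = 72 m
d_total = 160 + 72 = 232 m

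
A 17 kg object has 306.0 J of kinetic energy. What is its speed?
KE = ½mv² → v = √(2KE/m) = √(2×306.0/17) = 6.0 m/s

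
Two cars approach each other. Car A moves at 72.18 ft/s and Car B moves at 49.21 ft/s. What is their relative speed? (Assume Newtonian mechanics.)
v_rel = v_A + v_B = 72.18 + 49.21 = 121.4 ft/s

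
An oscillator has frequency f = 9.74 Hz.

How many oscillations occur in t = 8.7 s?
n = f×t = 9.74×8.7 = 84.74 oscillations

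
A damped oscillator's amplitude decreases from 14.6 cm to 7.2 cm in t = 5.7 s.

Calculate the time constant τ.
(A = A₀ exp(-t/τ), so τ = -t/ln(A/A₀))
A/A₀ = 7.2/14.6 = 0.4932; ln(A/A₀) = -0.7069
τ = −t/ln(A/A₀) = −5.7/-0.7069 = 8.063 s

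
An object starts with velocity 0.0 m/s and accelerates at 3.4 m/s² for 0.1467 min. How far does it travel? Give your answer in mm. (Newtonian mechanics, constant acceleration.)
d = v₀t + ½at² (with unit conversion) = 131700.0 mm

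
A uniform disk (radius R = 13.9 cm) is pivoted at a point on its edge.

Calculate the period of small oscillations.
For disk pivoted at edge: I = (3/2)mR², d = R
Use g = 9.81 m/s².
I/m = (3/2)R² = 0.02898 m²; d = R = 0.139 m
T = 2π√((3/2)R²/(gR)) = 2π√(3R/(2g)) = 0.916 s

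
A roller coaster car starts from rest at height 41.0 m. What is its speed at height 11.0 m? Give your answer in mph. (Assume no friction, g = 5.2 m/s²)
mgh₁ = ½mv₂² + mgh₂ → v₂ = √(2g(h₁−h₂)) = √(2×5.2×(41−11)) = 17.66 m/s = 39.51 mph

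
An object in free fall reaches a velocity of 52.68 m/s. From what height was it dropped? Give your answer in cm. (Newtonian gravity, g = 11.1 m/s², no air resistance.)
h = v²/(2g) (with unit conversion) = 12500.0 cm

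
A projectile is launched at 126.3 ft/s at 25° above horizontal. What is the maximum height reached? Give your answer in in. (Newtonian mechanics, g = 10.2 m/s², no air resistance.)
H = v₀²sin²(θ)/(2g) (with unit conversion) = 510.8 in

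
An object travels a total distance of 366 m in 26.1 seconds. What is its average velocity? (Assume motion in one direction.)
v_avg = Δd / Δt = 366 / 26.1 = 14.02 m/s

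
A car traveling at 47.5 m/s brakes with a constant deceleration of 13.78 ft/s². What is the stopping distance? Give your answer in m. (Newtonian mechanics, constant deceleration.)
d = v₀² / (2a) (with unit conversion) = 268.6 m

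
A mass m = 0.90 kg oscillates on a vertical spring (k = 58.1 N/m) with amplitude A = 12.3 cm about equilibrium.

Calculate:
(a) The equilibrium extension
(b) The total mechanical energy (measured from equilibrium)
x_eq = mg/k = 0.9×9.81/58.1 = 0.152 m = 15.2 cm
E = ½kA² = ½×58.1×(0.123)² = 0.4395 J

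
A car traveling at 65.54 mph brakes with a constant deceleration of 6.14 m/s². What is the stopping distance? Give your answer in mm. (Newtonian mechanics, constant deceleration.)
d = v₀² / (2a) (with unit conversion) = 69900.0 mm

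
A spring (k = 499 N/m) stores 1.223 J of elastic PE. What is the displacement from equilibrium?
PE = ½kx² → x = √(2PE/k) = √(2×1.223/499) = 0.07001 m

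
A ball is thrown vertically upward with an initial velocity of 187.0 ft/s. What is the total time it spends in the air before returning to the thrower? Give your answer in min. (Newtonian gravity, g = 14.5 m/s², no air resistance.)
t_total = 2v₀/g (with unit conversion) = 0.131 min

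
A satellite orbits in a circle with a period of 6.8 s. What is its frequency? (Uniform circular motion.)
f = 1/T = 1/6.8 = 0.1471 Hz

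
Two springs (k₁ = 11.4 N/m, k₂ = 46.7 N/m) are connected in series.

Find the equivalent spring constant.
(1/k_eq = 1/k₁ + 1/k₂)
1/k_eq = 1/11.4 + 1/46.7 = 0.10913; k_eq = 9.163 N/m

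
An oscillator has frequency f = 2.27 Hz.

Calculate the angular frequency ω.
ω = 2πf = 2π×2.27 = 14.26 rad/s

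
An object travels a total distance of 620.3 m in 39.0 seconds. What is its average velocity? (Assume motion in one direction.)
v_avg = Δd / Δt = 620.3 / 39.0 = 15.91 m/s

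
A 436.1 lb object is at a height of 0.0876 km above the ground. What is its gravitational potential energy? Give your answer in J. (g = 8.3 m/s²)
PE = mgh = 197.8 kg × 8.3 m/s² × 87.6 m = 1.438e+05 J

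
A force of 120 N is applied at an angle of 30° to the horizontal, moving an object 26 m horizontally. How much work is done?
W = Fd cosθ = 120×26×cos(30°) = 2702.0 J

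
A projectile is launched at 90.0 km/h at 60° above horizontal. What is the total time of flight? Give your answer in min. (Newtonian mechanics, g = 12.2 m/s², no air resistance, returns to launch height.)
T = 2v₀sin(θ)/g (with unit conversion) = 0.05915 min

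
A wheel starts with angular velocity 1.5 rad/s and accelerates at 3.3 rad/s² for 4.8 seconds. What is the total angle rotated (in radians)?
θ = ω₀t + ½αt² = 1.5×4.8 + ½×3.3×4.8² = 45.22 rad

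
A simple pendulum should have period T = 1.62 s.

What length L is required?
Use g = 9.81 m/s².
T = 2π√(L/g) → L = g(T/2π)² = 9.81×(1.62/2π)² = 0.6521 m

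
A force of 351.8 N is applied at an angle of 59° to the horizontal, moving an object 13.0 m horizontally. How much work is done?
W = Fd cosθ = 351.8×13.0×cos(59°) = 2355.5 J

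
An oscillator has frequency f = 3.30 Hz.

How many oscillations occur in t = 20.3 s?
n = f×t = 3.3×20.3 = 66.99 oscillations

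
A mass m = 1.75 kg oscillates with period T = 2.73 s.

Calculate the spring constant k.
T = 2π√(m/k) → k = m(2π/T)² = 1.75×(2π/2.73)² = 9.27 N/m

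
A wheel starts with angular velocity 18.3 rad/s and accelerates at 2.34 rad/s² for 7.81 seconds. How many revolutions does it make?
θ = ω₀t + ½αt² = 18.3×7.81 + ½×2.34×7.81² = 214.29 rad
Revolutions = θ/(2π) = 214.29/(2π) = 34.11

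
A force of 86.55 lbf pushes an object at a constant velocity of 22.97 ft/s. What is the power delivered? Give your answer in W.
P = Fv = 385 N × 7.001 m/s = 2695 W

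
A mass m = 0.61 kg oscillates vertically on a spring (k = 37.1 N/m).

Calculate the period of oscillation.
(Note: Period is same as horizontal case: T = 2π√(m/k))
T = 2π√(m/k) = 2π√(0.61/37.1) = 0.8057 s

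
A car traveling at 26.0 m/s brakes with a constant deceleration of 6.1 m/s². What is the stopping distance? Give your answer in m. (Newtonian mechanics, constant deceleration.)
d = v₀² / (2a) = 55.41 m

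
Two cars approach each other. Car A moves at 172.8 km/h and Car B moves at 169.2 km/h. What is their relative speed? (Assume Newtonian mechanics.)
v_rel = v_A + v_B = 172.8 + 169.2 = 342.0 km/h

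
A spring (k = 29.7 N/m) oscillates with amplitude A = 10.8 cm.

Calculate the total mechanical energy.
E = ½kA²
E = ½kA² = ½×29.7×(0.108)² = 0.1732 J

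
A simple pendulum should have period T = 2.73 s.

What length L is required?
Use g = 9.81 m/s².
T = 2π√(L/g) → L = g(T/2π)² = 9.81×(2.73/2π)² = 1.852 m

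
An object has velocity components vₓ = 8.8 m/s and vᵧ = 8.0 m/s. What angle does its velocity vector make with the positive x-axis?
θ = arctan(vᵧ/vₓ) = arctan(8.0/8.8) = 42.27°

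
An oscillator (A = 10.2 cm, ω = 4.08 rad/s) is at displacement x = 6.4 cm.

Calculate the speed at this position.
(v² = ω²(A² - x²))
v = ω√(A² − x²) = 4.08×√(0.102² − 0.064²) = 0.324 m/s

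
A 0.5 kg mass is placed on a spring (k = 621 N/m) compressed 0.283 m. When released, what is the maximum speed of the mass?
½kx² = ½mv² → v = x√(k/m) = 0.283×√(621/0.5) = 9.973 m/s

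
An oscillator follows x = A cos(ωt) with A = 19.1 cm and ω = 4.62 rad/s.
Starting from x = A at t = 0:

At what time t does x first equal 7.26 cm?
cos(ωt) = x/A = 7.26/19.1 = 0.3801
ωt = arccos(0.3801) = 1.181 rad
t = 1.181/4.62 = 0.2556 s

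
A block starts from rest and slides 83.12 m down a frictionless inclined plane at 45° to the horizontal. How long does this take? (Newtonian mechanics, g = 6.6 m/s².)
a = g sin(θ) = 6.6 × sin(45°) = 4.67 m/s²
t = √(2d/a) = √(2 × 83.12 / 4.67) = 5.97 s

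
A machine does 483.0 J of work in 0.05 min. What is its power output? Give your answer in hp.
P = W/t = 483 J / 3 s = 161 W = 0.2159 hp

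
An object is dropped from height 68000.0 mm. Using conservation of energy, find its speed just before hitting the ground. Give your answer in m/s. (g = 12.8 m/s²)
mgh = ½mv² → v = √(2gh) = √(2×12.8×68) = 41.72 m/s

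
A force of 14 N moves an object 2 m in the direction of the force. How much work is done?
W = Fd = 14×2 = 28.0 J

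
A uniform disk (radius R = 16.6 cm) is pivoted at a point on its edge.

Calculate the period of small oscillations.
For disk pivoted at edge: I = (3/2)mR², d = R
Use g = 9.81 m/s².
I/m = (3/2)R² = 0.04133 m²; d = R = 0.166 m
T = 2π√((3/2)R²/(gR)) = 2π√(3R/(2g)) = 1.001 s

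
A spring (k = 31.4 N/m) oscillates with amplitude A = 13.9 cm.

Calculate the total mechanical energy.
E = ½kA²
E = ½kA² = ½×31.4×(0.139)² = 0.3033 J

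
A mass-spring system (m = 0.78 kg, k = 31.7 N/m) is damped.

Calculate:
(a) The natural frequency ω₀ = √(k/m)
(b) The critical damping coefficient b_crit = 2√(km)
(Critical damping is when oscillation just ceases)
ω₀ = √(k/m) = √(31.7/0.78) = 6.375 rad/s
b_crit = 2√(km) = 2√(31.7×0.78) = 9.945 kg/s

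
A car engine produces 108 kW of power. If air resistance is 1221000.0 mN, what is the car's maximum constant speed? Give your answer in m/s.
P = Fv → v = P/F = 108000 W / 1221 N = 88.45 m/s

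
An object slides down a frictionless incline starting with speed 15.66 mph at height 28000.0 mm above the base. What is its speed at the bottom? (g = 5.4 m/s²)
½mv₀² + mgh = ½mv² → v = √(v₀² + 2gh) = √(7.001² + 2×5.4×28) = 18.75 m/s = 41.93 mph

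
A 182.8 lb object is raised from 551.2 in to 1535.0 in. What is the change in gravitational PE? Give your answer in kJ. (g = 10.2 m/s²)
ΔPE = mg(h₂ − h₁) = 82.92 kg × 10.2 m/s² × (38.99 − 14) m = 2.113e+04 J = 21.13 kJ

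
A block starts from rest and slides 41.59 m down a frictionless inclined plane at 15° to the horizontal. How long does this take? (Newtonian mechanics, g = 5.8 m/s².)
a = g sin(θ) = 5.8 × sin(15°) = 1.5 m/s²
t = √(2d/a) = √(2 × 41.59 / 1.5) = 7.44 s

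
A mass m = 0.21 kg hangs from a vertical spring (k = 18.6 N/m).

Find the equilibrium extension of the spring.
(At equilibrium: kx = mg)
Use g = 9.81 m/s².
x_eq = mg/k = 0.21×9.81/18.6 = 0.1108 m = 11.08 cm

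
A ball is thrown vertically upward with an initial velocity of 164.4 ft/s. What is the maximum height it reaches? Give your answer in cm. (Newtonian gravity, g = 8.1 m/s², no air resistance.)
h_max = v₀²/(2g) (with unit conversion) = 15500.0 cm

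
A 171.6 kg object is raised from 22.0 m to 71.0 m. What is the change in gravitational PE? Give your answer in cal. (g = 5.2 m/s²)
ΔPE = mg(h₂ − h₁) = 171.6 kg × 5.2 m/s² × (71 − 22) m = 4.372e+04 J = 10450.0 cal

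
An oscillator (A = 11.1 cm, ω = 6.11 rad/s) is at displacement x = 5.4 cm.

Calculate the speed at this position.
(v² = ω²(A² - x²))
v = ω√(A² − x²) = 6.11×√(0.111² − 0.054²) = 0.5925 m/s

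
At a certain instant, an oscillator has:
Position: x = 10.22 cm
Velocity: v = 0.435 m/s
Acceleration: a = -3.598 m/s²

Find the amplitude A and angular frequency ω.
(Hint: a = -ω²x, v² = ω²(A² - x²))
a = −ω²x → ω = √(|a|/x) = √(3.598/0.1022) = 5.933 rad/s
v² = ω²(A² − x²) → A = √(x² + v²/ω²) = √(0.1022² + 0.435²/5.933²) = 0.1258 m = 12.58 cm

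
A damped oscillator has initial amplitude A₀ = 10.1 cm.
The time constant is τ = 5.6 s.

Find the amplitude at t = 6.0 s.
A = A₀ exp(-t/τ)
A = A₀ exp(−t/τ) = 10.1×exp(−6.0/5.6) = 3.459 cm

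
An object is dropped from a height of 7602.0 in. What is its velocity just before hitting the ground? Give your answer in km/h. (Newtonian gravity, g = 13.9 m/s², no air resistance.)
v = √(2gh) (with unit conversion) = 263.8 km/h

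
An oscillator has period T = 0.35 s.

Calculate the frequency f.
f = 1/T = 1/0.35 = 2.857 Hz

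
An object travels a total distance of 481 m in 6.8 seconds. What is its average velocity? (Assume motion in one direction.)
v_avg = Δd / Δt = 481 / 6.8 = 70.74 m/s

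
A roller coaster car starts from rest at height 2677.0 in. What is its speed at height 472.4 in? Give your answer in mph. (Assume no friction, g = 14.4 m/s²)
mgh₁ = ½mv₂² + mgh₂ → v₂ = √(2g(h₁−h₂)) = √(2×14.4×(68−12)) = 40.16 m/s = 89.83 mph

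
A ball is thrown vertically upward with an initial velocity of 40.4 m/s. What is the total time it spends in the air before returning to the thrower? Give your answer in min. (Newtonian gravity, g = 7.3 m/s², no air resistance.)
t_total = 2v₀/g (with unit conversion) = 0.1845 min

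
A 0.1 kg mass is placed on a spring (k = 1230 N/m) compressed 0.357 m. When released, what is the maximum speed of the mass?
½kx² = ½mv² → v = x√(k/m) = 0.357×√(1230/0.1) = 39.59 m/s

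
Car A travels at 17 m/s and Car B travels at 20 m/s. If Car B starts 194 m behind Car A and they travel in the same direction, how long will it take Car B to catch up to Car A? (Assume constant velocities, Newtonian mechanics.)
Relative speed: v_rel = 20 - 17 = 3 m/s
Time to catch: t = d₀/v_rel = 194/3 = 64.67 s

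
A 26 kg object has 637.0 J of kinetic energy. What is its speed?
KE = ½mv² → v = √(2KE/m) = √(2×637.0/26) = 7.0 m/s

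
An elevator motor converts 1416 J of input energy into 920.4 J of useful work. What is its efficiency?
η = W_out/W_in = 920.4/1416 = 0.65 = 65.0%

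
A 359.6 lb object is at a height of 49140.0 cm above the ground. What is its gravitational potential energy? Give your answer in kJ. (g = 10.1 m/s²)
PE = mgh = 163.1 kg × 10.1 m/s² × 491.4 m = 8.095e+05 J = 809.5 kJ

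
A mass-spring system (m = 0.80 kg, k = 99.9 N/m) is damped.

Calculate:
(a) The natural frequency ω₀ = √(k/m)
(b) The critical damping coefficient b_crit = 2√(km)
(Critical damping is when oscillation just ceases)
ω₀ = √(k/m) = √(99.9/0.8) = 11.17 rad/s
b_crit = 2√(km) = 2√(99.9×0.8) = 17.88 kg/s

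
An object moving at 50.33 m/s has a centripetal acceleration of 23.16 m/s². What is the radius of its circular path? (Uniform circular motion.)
r = v²/a_c = 50.33²/23.16 = 109.37 m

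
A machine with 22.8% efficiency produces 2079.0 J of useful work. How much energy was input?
W_in = W_out/η = 2079.0/0.228 = 9118.4 J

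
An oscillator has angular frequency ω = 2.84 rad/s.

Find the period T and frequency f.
T = 2π/ω = 2π/2.84 = 2.212 s; f = ω/2π = 0.452 Hz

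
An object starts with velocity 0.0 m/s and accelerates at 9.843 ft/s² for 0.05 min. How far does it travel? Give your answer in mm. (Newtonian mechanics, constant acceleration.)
d = v₀t + ½at² (with unit conversion) = 13500.0 mm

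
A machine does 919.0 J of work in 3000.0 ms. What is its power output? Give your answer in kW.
P = W/t = 919 J / 3 s = 306.3 W = 0.3063 kW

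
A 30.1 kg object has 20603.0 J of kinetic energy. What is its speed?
KE = ½mv² → v = √(2KE/m) = √(2×20603.0/30.1) = 37.0 m/s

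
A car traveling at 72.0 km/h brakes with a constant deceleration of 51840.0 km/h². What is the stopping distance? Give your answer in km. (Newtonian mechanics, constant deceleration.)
d = v₀² / (2a) (with unit conversion) = 0.05 km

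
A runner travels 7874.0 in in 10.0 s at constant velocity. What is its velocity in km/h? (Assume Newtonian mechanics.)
v = d/t (with unit conversion) = 72.0 km/h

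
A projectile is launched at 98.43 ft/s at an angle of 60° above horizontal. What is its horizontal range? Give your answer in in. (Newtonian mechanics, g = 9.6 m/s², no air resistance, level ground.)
R = v₀² sin(2θ) / g (with unit conversion) = 3197.0 in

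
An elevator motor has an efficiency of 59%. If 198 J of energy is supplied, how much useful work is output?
W_out = η × W_in = 0.59 × 198 = 116.82 J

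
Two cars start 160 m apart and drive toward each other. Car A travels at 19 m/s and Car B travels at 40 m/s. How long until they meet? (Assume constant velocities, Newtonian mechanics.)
Combined speed: v_combined = 19 + 40 = 59 m/s
Time to meet: t = d/59 = 160/59 = 2.71 s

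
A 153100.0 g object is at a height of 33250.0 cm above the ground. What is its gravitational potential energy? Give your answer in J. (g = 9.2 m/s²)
PE = mgh = 153.1 kg × 9.2 m/s² × 332.5 m = 4.683e+05 J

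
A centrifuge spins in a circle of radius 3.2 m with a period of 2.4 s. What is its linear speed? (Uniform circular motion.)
v = 2πr/T = 2π×3.2/2.4 = 8.38 m/s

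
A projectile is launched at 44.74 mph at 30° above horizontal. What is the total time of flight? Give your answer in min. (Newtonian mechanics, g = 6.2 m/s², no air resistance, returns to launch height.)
T = 2v₀sin(θ)/g (with unit conversion) = 0.05376 min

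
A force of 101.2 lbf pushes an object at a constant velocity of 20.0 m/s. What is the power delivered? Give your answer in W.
P = Fv = 450.2 N × 20 m/s = 9003 W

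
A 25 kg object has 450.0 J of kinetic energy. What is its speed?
KE = ½mv² → v = √(2KE/m) = √(2×450.0/25) = 6.0 m/s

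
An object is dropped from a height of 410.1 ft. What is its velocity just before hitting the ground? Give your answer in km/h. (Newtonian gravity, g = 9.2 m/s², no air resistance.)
v = √(2gh) (with unit conversion) = 172.6 km/h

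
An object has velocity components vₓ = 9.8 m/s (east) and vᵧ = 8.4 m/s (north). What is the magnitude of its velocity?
|v| = √(vₓ² + vᵧ²) = √(9.8² + 8.4²) = √(166.6) = 12.91 m/s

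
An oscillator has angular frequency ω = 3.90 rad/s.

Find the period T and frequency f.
T = 2π/ω = 2π/3.9 = 1.611 s; f = ω/2π = 0.6207 Hz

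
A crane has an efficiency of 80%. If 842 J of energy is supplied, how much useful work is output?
W_out = η × W_in = 0.8 × 842 = 673.6 J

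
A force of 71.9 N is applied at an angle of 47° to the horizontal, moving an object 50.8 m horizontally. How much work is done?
W = Fd cosθ = 71.9×50.8×cos(47°) = 2491.0 J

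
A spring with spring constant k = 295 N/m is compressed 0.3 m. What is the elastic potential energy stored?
PE = ½kx² = ½×295×0.3² = 13.28 J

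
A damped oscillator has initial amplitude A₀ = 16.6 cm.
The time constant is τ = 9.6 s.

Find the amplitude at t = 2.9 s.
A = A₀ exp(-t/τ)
A = A₀ exp(−t/τ) = 16.6×exp(−2.9/9.6) = 12.27 cm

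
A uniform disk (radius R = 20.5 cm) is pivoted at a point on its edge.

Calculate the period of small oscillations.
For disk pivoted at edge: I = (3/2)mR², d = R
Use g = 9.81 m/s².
I/m = (3/2)R² = 0.06304 m²; d = R = 0.205 m
T = 2π√((3/2)R²/(gR)) = 2π√(3R/(2g)) = 1.112 s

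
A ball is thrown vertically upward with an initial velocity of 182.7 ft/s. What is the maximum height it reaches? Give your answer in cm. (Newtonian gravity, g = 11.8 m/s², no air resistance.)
h_max = v₀²/(2g) (with unit conversion) = 13140.0 cm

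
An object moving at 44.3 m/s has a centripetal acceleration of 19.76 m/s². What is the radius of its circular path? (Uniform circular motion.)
r = v²/a_c = 44.3²/19.76 = 99.32 m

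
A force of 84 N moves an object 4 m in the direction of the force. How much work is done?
W = Fd = 84×4 = 336.0 J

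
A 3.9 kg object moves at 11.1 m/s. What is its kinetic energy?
KE = ½mv² = ½×3.9×11.1² = 240.2595 J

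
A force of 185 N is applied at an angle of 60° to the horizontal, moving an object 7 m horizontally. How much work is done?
W = Fd cosθ = 185×7×cos(60°) = 647.5 J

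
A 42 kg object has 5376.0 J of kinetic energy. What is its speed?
KE = ½mv² → v = √(2KE/m) = √(2×5376.0/42) = 16.0 m/s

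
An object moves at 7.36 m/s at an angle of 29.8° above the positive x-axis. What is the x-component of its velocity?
vₓ = v cos(θ) = 7.36 × cos(29.8°) = 6.39 m/s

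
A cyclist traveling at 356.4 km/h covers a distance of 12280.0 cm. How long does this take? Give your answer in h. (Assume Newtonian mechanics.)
t = d/v (with unit conversion) = 0.0003446 h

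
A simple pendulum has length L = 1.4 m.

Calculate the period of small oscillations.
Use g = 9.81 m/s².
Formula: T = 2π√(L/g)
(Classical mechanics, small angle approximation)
T = 2π√(L/g) = 2π√(1.4/9.81) = 2.374 s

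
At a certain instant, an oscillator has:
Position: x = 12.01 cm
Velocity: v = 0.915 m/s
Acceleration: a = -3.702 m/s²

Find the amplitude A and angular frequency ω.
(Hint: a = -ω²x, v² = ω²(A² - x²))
a = −ω²x → ω = √(|a|/x) = √(3.702/0.1201) = 5.552 rad/s
v² = ω²(A² − x²) → A = √(x² + v²/ω²) = √(0.1201² + 0.915²/5.552²) = 0.2039 m = 20.39 cm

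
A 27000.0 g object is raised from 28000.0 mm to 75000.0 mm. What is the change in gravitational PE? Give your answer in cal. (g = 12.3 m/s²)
ΔPE = mg(h₂ − h₁) = 27 kg × 12.3 m/s² × (75 − 28) m = 1.561e+04 J = 3731.0 cal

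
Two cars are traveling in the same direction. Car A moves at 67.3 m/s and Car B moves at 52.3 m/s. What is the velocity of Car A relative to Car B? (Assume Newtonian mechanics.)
v_rel = v_A - v_B = 67.3 - 52.3 = 15.0 m/s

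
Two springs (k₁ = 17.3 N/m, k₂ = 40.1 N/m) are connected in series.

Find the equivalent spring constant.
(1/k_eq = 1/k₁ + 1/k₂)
1/k_eq = 1/17.3 + 1/40.1 = 0.082741; k_eq = 12.09 N/m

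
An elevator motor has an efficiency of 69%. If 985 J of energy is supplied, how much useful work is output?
W_out = η × W_in = 0.69 × 985 = 679.65 J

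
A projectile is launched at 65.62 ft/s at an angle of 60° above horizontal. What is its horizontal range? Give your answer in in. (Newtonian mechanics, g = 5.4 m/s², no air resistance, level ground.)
R = v₀² sin(2θ) / g (with unit conversion) = 2526.0 in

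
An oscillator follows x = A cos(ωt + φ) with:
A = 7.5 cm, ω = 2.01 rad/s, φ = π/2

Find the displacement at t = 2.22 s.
x = A cos(ωt + φ) = 7.5×cos(2.01×2.22 + π/2) = 7.266 cm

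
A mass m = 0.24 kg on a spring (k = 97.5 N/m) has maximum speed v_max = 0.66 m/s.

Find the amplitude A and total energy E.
½mv²_max = ½kA² → A = v_max√(m/k) = 0.66×√(0.24/97.5) = 0.03275 m = 3.275 cm
E = ½mv²_max = ½×0.24×0.66² = 0.05227 J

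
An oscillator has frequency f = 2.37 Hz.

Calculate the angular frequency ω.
ω = 2πf = 2π×2.37 = 14.89 rad/s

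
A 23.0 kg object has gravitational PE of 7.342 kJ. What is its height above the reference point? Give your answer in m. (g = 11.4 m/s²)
PE = mgh → h = PE/(mg) = 7342 J / (23 kg × 11.4 m/s²) = 28 m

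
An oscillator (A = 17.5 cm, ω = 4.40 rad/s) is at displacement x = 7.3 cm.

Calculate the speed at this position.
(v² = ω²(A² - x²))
v = ω√(A² − x²) = 4.4×√(0.175² − 0.073²) = 0.6998 m/s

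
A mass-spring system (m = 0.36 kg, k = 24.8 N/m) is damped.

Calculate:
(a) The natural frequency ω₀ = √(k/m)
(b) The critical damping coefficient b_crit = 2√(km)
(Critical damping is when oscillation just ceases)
ω₀ = √(k/m) = √(24.8/0.36) = 8.3 rad/s
b_crit = 2√(km) = 2√(24.8×0.36) = 5.976 kg/s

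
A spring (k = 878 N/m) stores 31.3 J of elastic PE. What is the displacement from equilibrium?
PE = ½kx² → x = √(2PE/k) = √(2×31.3/878) = 0.267 m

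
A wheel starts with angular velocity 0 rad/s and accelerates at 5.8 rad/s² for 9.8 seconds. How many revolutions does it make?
θ = ω₀t + ½αt² = 0×9.8 + ½×5.8×9.8² = 278.52 rad
Revolutions = θ/(2π) = 278.52/(2π) = 44.33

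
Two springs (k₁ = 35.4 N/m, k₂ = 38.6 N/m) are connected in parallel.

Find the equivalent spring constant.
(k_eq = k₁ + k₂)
k_eq = k₁ + k₂ = 35.4 + 38.6 = 74 N/m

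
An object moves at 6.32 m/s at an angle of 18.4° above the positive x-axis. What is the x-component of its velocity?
vₓ = v cos(θ) = 6.32 × cos(18.4°) = 6.0 m/s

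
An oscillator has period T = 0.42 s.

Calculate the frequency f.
f = 1/T = 1/0.42 = 2.381 Hz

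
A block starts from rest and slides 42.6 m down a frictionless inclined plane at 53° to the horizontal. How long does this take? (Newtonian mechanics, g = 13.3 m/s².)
a = g sin(θ) = 13.3 × sin(53°) = 10.62 m/s²
t = √(2d/a) = √(2 × 42.6 / 10.62) = 2.83 s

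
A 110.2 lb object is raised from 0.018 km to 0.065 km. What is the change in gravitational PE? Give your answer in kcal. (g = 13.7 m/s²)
ΔPE = mg(h₂ − h₁) = 49.99 kg × 13.7 m/s² × (65 − 18) m = 3.219e+04 J = 7.693 kcal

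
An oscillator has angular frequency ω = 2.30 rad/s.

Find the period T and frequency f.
T = 2π/ω = 2π/2.3 = 2.732 s; f = ω/2π = 0.3661 Hz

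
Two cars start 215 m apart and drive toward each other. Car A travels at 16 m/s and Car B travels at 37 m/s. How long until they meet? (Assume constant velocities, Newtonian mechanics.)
Combined speed: v_combined = 16 + 37 = 53 m/s
Time to meet: t = d/53 = 215/53 = 4.06 s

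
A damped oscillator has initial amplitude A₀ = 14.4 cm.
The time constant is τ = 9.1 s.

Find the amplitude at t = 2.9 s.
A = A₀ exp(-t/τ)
A = A₀ exp(−t/τ) = 14.4×exp(−2.9/9.1) = 10.47 cm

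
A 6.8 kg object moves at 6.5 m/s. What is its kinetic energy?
KE = ½mv² = ½×6.8×6.5² = 143.65 J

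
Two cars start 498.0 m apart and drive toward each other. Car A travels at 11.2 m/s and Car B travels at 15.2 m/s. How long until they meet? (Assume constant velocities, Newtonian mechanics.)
Combined speed: v_combined = 11.2 + 15.2 = 26.4 m/s
Time to meet: t = d/26.4 = 498.0/26.4 = 18.86 s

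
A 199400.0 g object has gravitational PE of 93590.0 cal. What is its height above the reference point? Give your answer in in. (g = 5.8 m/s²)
PE = mgh → h = PE/(mg) = 3.916e+05 J / (199.4 kg × 5.8 m/s²) = 338.6 m = 13330.0 in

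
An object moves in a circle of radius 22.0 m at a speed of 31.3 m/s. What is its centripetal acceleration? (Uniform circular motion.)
a_c = v²/r = 31.3²/22.0 = 979.69/22.0 = 44.53 m/s²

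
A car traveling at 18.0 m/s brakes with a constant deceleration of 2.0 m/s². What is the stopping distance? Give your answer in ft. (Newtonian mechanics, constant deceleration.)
d = v₀² / (2a) (with unit conversion) = 265.7 ft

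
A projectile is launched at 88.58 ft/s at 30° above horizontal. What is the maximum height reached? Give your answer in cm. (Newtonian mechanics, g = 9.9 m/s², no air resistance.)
H = v₀²sin²(θ)/(2g) (with unit conversion) = 920.4 cm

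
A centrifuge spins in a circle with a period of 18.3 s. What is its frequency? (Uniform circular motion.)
f = 1/T = 1/18.3 = 0.0546 Hz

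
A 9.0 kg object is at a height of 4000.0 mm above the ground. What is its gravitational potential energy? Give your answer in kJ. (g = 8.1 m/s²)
PE = mgh = 9 kg × 8.1 m/s² × 4 m = 291.6 J = 0.2916 kJ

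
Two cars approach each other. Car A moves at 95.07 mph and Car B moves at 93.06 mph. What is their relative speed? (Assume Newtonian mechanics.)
v_rel = v_A + v_B = 95.07 + 93.06 = 188.1 mph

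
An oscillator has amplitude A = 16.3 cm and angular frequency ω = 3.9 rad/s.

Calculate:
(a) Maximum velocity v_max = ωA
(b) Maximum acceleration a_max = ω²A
v_max = ωA = 3.9×0.163 = 0.6357 m/s
a_max = ω²A = 3.9²×0.163 = 2.479 m/s²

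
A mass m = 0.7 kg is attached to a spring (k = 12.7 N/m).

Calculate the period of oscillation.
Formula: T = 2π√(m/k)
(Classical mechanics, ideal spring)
T = 2π√(m/k) = 2π√(0.7/12.7) = 1.475 s; f = 1/T = 0.6779 Hz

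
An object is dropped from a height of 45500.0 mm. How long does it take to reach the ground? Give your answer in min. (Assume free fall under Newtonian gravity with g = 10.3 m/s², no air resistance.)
t = √(2h/g) (with unit conversion) = 0.04954 min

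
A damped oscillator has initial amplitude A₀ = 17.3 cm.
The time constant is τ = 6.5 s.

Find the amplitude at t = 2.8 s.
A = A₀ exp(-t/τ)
A = A₀ exp(−t/τ) = 17.3×exp(−2.8/6.5) = 11.25 cm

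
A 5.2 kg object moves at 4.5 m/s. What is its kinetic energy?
KE = ½mv² = ½×5.2×4.5² = 52.65 J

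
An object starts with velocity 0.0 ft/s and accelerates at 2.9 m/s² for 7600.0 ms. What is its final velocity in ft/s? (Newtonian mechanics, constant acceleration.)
v = v₀ + at (with unit conversion) = 72.31 ft/s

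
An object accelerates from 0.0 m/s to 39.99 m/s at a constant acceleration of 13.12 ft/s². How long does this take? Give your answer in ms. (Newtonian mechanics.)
t = (v - v₀)/a (with unit conversion) = 10000.0 ms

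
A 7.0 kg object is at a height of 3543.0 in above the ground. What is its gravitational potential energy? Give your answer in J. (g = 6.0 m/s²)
PE = mgh = 7 kg × 6.0 m/s² × 89.99 m = 3780 J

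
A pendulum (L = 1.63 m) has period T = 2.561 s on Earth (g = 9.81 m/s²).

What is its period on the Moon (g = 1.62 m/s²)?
T = 2π√(L/g), so T_moon/T_earth = √(g_earth/g_moon)
T_moon = 2π√(1.63/1.62) = 6.303 s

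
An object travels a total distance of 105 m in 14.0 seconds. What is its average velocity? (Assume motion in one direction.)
v_avg = Δd / Δt = 105 / 14.0 = 7.5 m/s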